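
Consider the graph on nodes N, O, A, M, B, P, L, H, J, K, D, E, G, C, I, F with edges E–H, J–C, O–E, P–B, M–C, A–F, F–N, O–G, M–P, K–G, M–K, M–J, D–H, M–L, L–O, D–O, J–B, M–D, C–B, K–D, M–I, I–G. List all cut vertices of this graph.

Removing F increases the component count from 2 to 3, so F is a cut vertex.
Removing M increases the component count from 2 to 3, so M is a cut vertex.
By contrast removing I leaves 2 components; it is not a cut vertex. No other vertex is a cut vertex either.

F, M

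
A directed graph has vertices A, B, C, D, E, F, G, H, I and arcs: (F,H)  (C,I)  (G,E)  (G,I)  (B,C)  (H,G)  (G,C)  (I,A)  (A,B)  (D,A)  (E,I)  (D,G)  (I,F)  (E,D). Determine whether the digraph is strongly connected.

From D we can reach every vertex (A, B, C, D, E, F, G, H, I), and every vertex can reach D (A, B, C, D, E, F, G, H, I). So the whole graph is one strongly connected component.

Yes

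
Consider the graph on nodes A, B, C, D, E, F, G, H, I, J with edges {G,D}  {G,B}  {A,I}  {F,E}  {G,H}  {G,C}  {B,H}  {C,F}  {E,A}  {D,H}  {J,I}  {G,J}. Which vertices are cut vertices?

G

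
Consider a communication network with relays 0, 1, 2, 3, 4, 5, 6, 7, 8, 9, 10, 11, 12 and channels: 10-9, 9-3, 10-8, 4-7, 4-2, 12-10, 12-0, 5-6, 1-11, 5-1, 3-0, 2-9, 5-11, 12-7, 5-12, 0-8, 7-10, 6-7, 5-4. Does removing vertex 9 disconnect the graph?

No

Deleting 9 leaves 1 component (was 1) (its neighbors 2, 3, 10 remain connected to each other), so 9 is not a cut vertex.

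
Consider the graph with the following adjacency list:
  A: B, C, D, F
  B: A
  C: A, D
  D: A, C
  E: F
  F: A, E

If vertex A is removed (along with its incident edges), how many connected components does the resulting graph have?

With A gone, the remaining components are: {B}; {C, D}; {E, F}.
That is 3 components.

3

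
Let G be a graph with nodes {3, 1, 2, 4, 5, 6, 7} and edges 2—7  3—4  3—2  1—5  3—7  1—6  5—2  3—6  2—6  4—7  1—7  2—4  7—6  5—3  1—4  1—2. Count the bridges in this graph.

The edges on the cycle 1-5-3-2-6-1 are not bridges since each lies on that cycle.
Every edge lies on some cycle, so there are no bridges.

0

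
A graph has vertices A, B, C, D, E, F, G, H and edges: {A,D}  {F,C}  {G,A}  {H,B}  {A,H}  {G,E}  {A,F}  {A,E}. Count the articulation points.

Removing A increases the component count from 1 to 4, so A is a cut vertex.
Removing F increases the component count from 1 to 2, so F is a cut vertex.
Removing H increases the component count from 1 to 2, so H is a cut vertex.
By contrast removing B leaves 1 component; it is not a cut vertex. No other vertex is a cut vertex either.

3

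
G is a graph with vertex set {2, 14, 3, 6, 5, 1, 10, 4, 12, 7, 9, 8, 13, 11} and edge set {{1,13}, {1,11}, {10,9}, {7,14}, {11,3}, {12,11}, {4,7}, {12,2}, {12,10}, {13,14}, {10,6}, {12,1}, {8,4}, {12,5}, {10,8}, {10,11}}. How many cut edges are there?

The edges on the cycle 12-10-8-4-7-14-13-1-12 are not bridges since each lies on that cycle.
But removing 10-6 disconnects 10 from 6; removing 2-12 disconnects 2 from 12; removing 12-5 disconnects 12 from 5; removing 3-11 disconnects 3 from 11 — these are bridges.
In total 5 edges are bridges.

5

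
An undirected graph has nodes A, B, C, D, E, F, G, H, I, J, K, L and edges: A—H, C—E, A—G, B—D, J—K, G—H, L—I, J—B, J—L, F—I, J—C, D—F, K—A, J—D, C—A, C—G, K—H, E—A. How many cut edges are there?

0

The edges on the cycle C-E-A-C are not bridges since each lies on that cycle.
Every edge lies on some cycle, so there are no bridges.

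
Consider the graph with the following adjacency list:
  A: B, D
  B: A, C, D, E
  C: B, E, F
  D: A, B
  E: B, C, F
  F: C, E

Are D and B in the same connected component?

From D we can reach A, B, C, D, E, F, which includes B.

Yes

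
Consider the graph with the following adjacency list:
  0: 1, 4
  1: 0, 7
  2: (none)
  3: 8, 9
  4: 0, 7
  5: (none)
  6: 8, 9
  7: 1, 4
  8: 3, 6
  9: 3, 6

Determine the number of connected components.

2 is isolated — a component by itself.
5 is isolated — a component by itself.
Starting from 3 we can reach 3, 6, 8, 9. That is one component of size 4.
Starting from 0 we can reach 0, 1, 4, 7. That is one component of size 4.
Total: 4 components.

4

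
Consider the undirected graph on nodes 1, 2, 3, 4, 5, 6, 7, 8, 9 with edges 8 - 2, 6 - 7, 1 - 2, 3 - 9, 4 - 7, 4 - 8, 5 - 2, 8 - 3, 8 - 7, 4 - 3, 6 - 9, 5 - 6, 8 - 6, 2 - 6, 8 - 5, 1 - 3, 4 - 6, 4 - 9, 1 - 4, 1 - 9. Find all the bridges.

The edges on the cycle 4-8-5-6-4 are not bridges since each lies on that cycle.
Every edge lies on some cycle, so there are no bridges.

none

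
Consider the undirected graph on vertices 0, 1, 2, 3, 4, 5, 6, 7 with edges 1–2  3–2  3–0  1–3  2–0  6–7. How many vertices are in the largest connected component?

4

4 is isolated — a component by itself.
5 is isolated — a component by itself.
Starting from 6 we can reach 6, 7. That is one component of size 2.
Starting from 0 we can reach 0, 1, 2, 3. That is one component of size 4.
The largest has 4 vertices.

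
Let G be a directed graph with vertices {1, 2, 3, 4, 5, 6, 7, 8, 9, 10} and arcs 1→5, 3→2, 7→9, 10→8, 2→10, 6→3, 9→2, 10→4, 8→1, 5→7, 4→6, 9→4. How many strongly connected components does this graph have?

1

{1, 2, 3, 4, 5, 6, 7, 8, 9, 10} are all mutually reachable — one SCC of size 10.
That gives 1 strongly connected component.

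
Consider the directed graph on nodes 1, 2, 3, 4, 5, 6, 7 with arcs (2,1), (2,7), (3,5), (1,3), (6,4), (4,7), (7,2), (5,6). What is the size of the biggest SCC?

7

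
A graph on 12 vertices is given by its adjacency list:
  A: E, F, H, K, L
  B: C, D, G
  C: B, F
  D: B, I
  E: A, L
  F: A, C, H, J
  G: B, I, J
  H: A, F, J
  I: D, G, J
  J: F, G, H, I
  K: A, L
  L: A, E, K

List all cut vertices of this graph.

A

Removing A increases the component count from 1 to 2, so A is a cut vertex.
By contrast removing F leaves 1 component; it is not a cut vertex. No other vertex is a cut vertex either.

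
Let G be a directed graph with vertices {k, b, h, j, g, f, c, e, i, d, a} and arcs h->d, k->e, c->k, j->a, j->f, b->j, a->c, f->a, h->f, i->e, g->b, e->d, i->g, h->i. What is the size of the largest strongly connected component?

{a} is an SCC by itself.
{i} is an SCC by itself.
{j} is an SCC by itself.
{b} is an SCC by itself.
{e} is an SCC by itself.
(and 6 more singleton SCCs)
The largest has 1 vertex.

1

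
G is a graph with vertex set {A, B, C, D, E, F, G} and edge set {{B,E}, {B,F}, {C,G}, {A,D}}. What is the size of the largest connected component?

3

Starting from C we can reach C, G. That is one component of size 2.
Starting from A we can reach A, D. That is one component of size 2.
Starting from B we can reach B, E, F. That is one component of size 3.
The largest has 3 vertices.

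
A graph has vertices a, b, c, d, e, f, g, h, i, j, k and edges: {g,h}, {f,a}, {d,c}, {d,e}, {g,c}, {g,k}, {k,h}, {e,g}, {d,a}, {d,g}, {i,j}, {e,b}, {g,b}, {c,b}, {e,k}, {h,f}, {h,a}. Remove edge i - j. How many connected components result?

Before removal there are 2 components.
i - j is a bridge — removing it separates i's side from j's side.
After removal: 3 components.

3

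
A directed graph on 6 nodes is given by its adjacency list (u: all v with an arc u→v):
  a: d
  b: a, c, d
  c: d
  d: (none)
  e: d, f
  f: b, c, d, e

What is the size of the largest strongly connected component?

{e, f} are all mutually reachable — one SCC of size 2.
{d} is an SCC by itself.
{b} is an SCC by itself.
{a} is an SCC by itself.
{c} is an SCC by itself.
The largest has 2 vertices.

2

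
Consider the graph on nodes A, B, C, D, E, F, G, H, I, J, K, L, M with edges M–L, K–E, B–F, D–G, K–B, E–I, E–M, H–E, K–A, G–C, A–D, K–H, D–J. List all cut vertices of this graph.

A, B, D, E, G, K, M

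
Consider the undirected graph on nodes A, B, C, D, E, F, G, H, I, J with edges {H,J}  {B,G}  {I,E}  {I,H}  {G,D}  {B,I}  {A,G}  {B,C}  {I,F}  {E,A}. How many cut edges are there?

5

The edges on the cycle B-I-E-A-G-B are not bridges since each lies on that cycle.
But removing I–F disconnects I from F; removing G–D disconnects G from D; removing J–H disconnects J from H; removing I–H disconnects I from H — these are bridges.
In total 5 edges are bridges.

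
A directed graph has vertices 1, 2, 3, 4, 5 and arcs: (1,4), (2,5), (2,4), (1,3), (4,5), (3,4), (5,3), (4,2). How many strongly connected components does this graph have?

2

{2, 3, 4, 5} are all mutually reachable — one SCC of size 4.
{1} is an SCC by itself.
That gives 2 strongly connected components.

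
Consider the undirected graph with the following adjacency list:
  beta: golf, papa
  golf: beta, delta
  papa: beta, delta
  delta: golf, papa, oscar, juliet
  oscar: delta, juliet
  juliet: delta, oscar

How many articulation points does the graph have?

Removing delta increases the component count from 1 to 2, so delta is a cut vertex.
By contrast removing juliet leaves 1 component; it is not a cut vertex. No other vertex is a cut vertex either.

1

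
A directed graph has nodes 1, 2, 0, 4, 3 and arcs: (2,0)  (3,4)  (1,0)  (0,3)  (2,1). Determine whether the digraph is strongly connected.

There is no directed path from 0 to 2, so the graph is not strongly connected.

No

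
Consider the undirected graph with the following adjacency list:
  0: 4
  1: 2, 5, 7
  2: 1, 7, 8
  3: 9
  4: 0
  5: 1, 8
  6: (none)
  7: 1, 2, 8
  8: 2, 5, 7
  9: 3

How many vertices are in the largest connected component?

6 is isolated — a component by itself.
Starting from 3 we can reach 3, 9. That is one component of size 2.
Starting from 0 we can reach 0, 4. That is one component of size 2.
Starting from 1 we can reach 1, 2, 5, 7, 8. That is one component of size 5.
The largest has 5 vertices.

5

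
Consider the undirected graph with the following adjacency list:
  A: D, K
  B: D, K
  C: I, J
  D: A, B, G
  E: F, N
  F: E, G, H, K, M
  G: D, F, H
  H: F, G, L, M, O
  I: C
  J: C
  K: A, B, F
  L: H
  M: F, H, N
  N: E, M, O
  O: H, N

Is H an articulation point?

Deleting H raises the number of components from 2 to 3, so H is a cut vertex.

Yes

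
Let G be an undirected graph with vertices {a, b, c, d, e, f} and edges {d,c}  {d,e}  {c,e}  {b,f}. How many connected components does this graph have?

a is isolated — a component by itself.
Starting from b we can reach b, f. That is one component of size 2.
Starting from c we can reach c, d, e. That is one component of size 3.
Total: 3 components.

3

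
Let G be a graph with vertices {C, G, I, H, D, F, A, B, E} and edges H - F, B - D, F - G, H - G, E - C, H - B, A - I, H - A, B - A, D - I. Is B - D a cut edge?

No

After removing B - D, the path B-A-I-D still connects them, so the edge is not a bridge.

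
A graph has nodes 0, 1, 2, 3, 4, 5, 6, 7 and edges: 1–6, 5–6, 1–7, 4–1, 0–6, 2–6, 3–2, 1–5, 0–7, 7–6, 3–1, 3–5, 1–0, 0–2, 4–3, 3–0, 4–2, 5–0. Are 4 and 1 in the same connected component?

From 4 we can reach 0, 1, 2, 3, 4, 5, 6, 7, which includes 1.

Yes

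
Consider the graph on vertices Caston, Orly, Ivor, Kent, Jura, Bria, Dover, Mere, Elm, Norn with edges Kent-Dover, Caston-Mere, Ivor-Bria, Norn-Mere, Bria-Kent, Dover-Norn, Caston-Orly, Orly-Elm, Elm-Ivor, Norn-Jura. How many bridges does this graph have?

1

The edges on the cycle Caston-Orly-Elm-Ivor-Bria-Kent-Dover-Norn-Mere-Caston are not bridges since each lies on that cycle.
But removing Jura-Norn disconnects Jura from Norn — this is a bridge.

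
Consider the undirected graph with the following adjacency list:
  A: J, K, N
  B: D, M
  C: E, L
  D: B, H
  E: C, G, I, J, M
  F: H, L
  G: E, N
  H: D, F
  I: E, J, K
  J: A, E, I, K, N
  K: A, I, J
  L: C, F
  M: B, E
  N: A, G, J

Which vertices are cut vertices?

E

Removing E increases the component count from 1 to 2, so E is a cut vertex.
By contrast removing K leaves 1 component; it is not a cut vertex. No other vertex is a cut vertex either.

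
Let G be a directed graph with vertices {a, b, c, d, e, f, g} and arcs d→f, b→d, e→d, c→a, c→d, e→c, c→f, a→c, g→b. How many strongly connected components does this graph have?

{a, c} are all mutually reachable — one SCC of size 2.
{f} is an SCC by itself.
{d} is an SCC by itself.
{g} is an SCC by itself.
{e} is an SCC by itself.
(and 1 more singleton SCC)
That gives 6 strongly connected components.

6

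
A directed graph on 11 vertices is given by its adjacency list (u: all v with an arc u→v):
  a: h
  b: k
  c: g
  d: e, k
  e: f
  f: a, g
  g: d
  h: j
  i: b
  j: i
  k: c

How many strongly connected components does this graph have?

1

{a, b, c, d, e, f, g, h, i, j, k} are all mutually reachable — one SCC of size 11.
That gives 1 strongly connected component.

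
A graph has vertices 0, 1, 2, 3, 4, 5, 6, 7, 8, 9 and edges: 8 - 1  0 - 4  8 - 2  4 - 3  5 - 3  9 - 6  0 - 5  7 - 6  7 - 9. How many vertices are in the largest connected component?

Starting from 6 we can reach 6, 7, 9. That is one component of size 3.
Starting from 1 we can reach 1, 2, 8. That is one component of size 3.
Starting from 0 we can reach 0, 3, 4, 5. That is one component of size 4.
The largest has 4 vertices.

4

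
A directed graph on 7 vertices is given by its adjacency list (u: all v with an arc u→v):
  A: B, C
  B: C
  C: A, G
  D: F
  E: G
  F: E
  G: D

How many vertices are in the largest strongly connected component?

4

{D, E, F, G} are all mutually reachable — one SCC of size 4.
{A, B, C} are all mutually reachable — one SCC of size 3.
The largest has 4 vertices.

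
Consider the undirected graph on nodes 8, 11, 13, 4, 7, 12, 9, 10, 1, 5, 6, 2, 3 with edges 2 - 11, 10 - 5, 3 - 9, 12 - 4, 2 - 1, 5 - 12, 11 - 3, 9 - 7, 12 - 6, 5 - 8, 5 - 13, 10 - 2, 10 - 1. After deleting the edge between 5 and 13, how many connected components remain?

Before removal there is 1 component.
5 - 13 is a bridge — removing it separates 5's side from 13's side.
After removal: 2 components.

2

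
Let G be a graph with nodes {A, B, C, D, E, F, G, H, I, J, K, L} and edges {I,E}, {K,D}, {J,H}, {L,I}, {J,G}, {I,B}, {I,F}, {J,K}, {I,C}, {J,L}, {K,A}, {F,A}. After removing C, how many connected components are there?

With C gone, the remaining components are: {A, B, D, E, F, G, H, I, J, K, L}.
That is 1 component.

1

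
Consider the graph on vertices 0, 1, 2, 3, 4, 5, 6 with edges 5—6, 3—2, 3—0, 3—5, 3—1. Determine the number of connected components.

2

4 is isolated — a component by itself.
Starting from 0 we can reach 0, 1, 2, 3, 5, 6. That is one component of size 6.
Total: 2 components.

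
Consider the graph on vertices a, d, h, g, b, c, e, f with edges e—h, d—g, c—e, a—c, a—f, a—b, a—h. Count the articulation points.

Removing a increases the component count from 2 to 4, so a is a cut vertex.
By contrast removing c leaves 2 components; it is not a cut vertex. No other vertex is a cut vertex either.

1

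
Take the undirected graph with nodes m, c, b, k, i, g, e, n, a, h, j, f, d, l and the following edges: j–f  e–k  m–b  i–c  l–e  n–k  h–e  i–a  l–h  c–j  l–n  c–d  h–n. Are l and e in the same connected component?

Yes

From l we can reach e, h, k, l, n, which includes e.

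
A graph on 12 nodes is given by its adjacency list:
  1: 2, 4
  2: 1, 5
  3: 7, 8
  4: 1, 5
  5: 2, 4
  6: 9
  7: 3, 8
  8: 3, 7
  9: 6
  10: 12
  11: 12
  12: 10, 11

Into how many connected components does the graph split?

4

Starting from 6 we can reach 6, 9. That is one component of size 2.
Starting from 3 we can reach 3, 7, 8. That is one component of size 3.
Starting from 10 we can reach 10, 11, 12. That is one component of size 3.
Starting from 1 we can reach 1, 2, 4, 5. That is one component of size 4.
Total: 4 components.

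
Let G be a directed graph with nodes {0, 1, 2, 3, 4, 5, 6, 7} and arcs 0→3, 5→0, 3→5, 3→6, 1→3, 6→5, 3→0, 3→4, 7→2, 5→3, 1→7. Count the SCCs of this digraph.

5

{0, 3, 5, 6} are all mutually reachable — one SCC of size 4.
{4} is an SCC by itself.
{7} is an SCC by itself.
{1} is an SCC by itself.
{2} is an SCC by itself.
That gives 5 strongly connected components.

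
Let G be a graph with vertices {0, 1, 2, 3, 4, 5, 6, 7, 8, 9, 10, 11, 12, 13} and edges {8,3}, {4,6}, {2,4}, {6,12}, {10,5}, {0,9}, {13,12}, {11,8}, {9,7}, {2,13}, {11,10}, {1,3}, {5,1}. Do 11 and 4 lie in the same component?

No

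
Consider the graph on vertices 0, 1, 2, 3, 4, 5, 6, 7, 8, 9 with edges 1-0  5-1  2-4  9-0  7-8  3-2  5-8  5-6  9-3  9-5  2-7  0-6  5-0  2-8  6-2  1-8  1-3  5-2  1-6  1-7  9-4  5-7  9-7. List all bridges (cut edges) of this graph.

none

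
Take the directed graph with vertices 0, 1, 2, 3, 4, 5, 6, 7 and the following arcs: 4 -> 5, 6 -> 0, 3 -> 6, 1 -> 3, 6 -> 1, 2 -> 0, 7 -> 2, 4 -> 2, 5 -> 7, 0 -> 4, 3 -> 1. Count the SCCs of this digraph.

2

{0, 2, 4, 5, 7} are all mutually reachable — one SCC of size 5.
{1, 3, 6} are all mutually reachable — one SCC of size 3.
That gives 2 strongly connected components.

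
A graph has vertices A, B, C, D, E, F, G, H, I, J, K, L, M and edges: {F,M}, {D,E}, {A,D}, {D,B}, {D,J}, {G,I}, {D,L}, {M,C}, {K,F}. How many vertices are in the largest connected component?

6

H is isolated — a component by itself.
Starting from G we can reach G, I. That is one component of size 2.
Starting from C we can reach C, F, K, M. That is one component of size 4.
Starting from A we can reach A, B, D, E, J, L. That is one component of size 6.
The largest has 6 vertices.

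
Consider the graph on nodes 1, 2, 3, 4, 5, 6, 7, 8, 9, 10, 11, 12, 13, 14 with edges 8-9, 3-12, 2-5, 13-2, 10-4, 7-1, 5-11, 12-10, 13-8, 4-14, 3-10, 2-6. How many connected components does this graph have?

3

Starting from 1 we can reach 1, 7. That is one component of size 2.
Starting from 3 we can reach 3, 4, 10, 12, 14. That is one component of size 5.
Starting from 2 we can reach 2, 5, 6, 8, 9, 11, 13. That is one component of size 7.
Total: 3 components.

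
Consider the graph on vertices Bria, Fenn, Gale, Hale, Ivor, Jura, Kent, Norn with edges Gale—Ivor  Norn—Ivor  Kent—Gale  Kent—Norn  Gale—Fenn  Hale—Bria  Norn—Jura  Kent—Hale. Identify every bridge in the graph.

Bria-Hale, Fenn-Gale, Hale-Kent, Jura-Norn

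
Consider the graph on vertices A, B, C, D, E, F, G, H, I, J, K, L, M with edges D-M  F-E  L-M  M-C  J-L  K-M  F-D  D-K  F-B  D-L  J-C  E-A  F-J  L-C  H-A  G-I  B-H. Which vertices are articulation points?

F

Removing F increases the component count from 2 to 3, so F is a cut vertex.
By contrast removing M leaves 2 components; it is not a cut vertex. No other vertex is a cut vertex either.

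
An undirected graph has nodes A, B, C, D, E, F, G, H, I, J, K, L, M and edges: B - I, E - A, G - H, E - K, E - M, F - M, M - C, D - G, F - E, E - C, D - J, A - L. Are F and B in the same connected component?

No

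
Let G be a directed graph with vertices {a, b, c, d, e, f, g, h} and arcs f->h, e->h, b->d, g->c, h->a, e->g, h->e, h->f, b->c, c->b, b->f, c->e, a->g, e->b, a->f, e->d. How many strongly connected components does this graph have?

{a, b, c, e, f, g, h} are all mutually reachable — one SCC of size 7.
{d} is an SCC by itself.
That gives 2 strongly connected components.

2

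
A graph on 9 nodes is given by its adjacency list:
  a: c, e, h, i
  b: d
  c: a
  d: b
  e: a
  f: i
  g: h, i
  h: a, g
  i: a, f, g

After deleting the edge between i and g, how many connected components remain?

2

i and g are still connected via i-a-h-g, so the component count stays at 2.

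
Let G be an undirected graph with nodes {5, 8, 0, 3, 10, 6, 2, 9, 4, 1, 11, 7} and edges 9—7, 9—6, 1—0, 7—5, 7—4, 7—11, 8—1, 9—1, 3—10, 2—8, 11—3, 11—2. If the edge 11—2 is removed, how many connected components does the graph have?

11 and 2 are still connected via 11-7-9-1-8-2, so the component count stays at 1.

1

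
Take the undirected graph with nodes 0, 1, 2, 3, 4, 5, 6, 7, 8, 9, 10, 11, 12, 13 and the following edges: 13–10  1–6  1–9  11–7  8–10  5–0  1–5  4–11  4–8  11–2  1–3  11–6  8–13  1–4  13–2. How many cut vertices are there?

3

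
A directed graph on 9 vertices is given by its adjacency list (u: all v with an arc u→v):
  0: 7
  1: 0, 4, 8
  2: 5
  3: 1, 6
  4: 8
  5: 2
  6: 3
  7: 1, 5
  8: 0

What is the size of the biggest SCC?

5

{0, 1, 4, 7, 8} are all mutually reachable — one SCC of size 5.
{2, 5} are all mutually reachable — one SCC of size 2.
{3, 6} are all mutually reachable — one SCC of size 2.
The largest has 5 vertices.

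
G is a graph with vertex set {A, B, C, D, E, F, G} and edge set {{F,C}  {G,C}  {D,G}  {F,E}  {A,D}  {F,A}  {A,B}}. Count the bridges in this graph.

2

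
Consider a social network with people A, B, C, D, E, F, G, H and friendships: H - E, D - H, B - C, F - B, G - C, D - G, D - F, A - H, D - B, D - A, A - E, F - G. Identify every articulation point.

D

Removing D increases the component count from 1 to 2, so D is a cut vertex.
By contrast removing F leaves 1 component; it is not a cut vertex. No other vertex is a cut vertex either.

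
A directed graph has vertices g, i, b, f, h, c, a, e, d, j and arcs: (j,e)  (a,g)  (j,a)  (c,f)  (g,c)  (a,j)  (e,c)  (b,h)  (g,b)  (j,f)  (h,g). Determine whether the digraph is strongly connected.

No

There is no directed path from i to c, so the graph is not strongly connected.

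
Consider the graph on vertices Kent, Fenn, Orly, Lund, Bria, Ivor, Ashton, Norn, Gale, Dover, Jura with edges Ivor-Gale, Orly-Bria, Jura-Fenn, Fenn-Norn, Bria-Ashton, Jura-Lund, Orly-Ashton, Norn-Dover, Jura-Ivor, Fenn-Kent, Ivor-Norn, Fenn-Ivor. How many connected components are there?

Starting from Bria we can reach Bria, Orly, Ashton. That is one component of size 3.
Starting from Fenn we can reach Fenn, Gale, Ivor, Jura, Kent, Lund, Norn, Dover. That is one component of size 8.
Total: 2 components.

2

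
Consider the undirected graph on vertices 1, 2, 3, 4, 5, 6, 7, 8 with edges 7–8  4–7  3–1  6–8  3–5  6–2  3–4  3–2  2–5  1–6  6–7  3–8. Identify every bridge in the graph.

none

The edges on the cycle 3-1-6-7-4-3 are not bridges since each lies on that cycle.
Every edge lies on some cycle, so there are no bridges.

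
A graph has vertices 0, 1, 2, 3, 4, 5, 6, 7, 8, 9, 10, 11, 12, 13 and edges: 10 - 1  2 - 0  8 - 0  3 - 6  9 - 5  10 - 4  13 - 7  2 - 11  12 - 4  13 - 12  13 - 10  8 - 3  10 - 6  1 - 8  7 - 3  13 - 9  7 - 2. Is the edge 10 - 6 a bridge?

After removing 10 - 6, the path 10-1-8-3-6 still connects them, so the edge is not a bridge.

No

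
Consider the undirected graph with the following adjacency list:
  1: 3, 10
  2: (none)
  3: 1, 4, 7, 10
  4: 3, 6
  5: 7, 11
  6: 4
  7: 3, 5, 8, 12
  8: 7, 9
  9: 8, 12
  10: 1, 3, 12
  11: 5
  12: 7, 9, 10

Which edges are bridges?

11-5, 3-4, 4-6, 5-7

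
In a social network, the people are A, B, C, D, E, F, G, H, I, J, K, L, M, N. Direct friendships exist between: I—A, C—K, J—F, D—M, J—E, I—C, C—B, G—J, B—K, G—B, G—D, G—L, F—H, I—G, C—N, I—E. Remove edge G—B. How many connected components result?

G and B are still connected via G-I-C-B, so the component count stays at 1.

1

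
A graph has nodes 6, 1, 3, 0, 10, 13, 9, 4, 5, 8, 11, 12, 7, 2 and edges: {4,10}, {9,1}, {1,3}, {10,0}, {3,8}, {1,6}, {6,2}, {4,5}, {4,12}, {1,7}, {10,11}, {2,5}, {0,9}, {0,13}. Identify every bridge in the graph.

The edges on the cycle 4-10-0-9-1-6-2-5-4 are not bridges since each lies on that cycle.
But removing 3–1 disconnects 3 from 1; removing 13–0 disconnects 13 from 0; removing 3–8 disconnects 3 from 8; removing 4–12 disconnects 4 from 12 — these are bridges.
In total 6 edges are bridges.

0-13, 1-3, 1-7, 10-11, 12-4, 3-8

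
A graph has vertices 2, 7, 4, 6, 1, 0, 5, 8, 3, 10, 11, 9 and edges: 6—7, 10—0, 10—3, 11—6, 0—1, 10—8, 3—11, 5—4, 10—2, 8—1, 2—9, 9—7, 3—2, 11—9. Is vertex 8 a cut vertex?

Deleting 8 leaves 2 components (was 2), so 8 is not a cut vertex.

No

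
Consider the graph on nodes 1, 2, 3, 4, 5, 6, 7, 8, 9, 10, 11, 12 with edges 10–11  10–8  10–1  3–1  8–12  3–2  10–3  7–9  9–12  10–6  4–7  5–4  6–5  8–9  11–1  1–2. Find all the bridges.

none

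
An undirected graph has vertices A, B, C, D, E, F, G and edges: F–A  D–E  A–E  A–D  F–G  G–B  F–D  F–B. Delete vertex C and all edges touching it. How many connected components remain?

With C gone, the remaining components are: {A, B, D, E, F, G}.
That is 1 component.

1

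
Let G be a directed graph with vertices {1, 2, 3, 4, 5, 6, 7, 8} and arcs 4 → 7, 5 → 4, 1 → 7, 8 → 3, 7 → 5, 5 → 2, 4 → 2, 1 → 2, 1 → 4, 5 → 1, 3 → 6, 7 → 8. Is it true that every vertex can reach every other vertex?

No

There is no directed path from 2 to 1, so the graph is not strongly connected.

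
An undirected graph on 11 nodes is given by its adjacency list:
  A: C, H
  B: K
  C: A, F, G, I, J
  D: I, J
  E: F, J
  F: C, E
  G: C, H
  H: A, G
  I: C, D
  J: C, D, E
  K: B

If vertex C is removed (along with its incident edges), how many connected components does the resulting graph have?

3

With C gone, the remaining components are: {B, K}; {A, G, H}; {D, E, F, I, J}.
That is 3 components.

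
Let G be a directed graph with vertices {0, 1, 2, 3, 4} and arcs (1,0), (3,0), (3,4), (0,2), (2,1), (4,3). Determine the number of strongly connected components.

{0, 1, 2} are all mutually reachable — one SCC of size 3.
{3, 4} are all mutually reachable — one SCC of size 2.
That gives 2 strongly connected components.

2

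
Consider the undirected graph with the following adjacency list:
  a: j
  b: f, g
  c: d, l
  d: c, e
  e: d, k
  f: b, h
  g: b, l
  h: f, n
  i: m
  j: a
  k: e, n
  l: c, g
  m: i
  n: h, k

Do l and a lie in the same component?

No

The component containing l is {b, c, d, e, f, g, h, k, l, n}, and a is not in it.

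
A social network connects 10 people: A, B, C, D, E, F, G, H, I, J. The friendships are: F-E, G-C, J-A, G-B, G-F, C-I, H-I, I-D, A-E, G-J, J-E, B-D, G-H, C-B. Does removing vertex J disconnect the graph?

No

Deleting J leaves 1 component (was 1) (its neighbors A, E, G remain connected to each other), so J is not a cut vertex.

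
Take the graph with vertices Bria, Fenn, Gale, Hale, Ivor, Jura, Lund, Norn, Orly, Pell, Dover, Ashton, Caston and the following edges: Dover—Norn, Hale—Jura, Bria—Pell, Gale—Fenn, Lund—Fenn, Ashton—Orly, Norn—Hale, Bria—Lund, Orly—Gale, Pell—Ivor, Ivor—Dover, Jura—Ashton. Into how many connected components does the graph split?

Caston is isolated — a component by itself.
Starting from Bria we can reach Bria, Fenn, Gale, Hale, Ivor, Jura, Lund, Norn, Orly, Pell, Dover, Ashton. That is one component of size 12.
Total: 2 components.

2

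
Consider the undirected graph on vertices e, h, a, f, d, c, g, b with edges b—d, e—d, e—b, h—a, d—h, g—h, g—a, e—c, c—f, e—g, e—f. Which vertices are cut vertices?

e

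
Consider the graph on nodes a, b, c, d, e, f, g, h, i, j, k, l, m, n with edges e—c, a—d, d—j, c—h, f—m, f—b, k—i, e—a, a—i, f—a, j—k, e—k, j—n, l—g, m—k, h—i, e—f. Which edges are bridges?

The edges on the cycle f-a-d-j-k-m-f are not bridges since each lies on that cycle.
But removing l—g disconnects l from g; removing b—f disconnects b from f; removing j—n disconnects j from n — these are bridges.

b-f, g-l, j-n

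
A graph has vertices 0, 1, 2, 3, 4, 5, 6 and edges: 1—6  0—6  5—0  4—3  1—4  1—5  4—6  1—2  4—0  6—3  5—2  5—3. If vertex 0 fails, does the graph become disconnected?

No

Deleting 0 leaves 1 component (was 1) (its neighbors 4, 5, 6 remain connected to each other), so 0 is not a cut vertex.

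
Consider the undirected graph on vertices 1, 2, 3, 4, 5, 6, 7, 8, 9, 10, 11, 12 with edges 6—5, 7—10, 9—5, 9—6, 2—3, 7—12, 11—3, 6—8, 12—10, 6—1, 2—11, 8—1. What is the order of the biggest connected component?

5

4 is isolated — a component by itself.
Starting from 7 we can reach 7, 10, 12. That is one component of size 3.
Starting from 2 we can reach 2, 3, 11. That is one component of size 3.
Starting from 1 we can reach 1, 5, 6, 8, 9. That is one component of size 5.
The largest has 5 vertices.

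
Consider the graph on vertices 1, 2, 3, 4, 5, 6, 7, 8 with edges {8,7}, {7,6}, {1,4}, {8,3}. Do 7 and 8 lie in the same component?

Yes

From 7 we can reach 3, 6, 7, 8, which includes 8.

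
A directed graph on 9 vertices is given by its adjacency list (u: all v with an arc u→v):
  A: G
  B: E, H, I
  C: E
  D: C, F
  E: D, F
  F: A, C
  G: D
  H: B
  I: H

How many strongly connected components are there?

2

{A, C, D, E, F, G} are all mutually reachable — one SCC of size 6.
{B, H, I} are all mutually reachable — one SCC of size 3.
That gives 2 strongly connected components.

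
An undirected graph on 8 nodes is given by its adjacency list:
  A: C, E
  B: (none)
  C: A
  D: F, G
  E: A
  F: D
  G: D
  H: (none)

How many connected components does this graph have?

B is isolated — a component by itself.
H is isolated — a component by itself.
Starting from A we can reach A, C, E. That is one component of size 3.
Starting from D we can reach D, F, G. That is one component of size 3.
Total: 4 components.

4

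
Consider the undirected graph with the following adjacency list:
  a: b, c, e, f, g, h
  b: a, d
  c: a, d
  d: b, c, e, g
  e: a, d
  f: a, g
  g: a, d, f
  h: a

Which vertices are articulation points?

a

Removing a increases the component count from 1 to 2, so a is a cut vertex.
By contrast removing b leaves 1 component; it is not a cut vertex. No other vertex is a cut vertex either.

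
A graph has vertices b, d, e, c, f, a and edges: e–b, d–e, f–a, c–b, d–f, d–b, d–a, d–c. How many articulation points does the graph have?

1

Removing d increases the component count from 1 to 2, so d is a cut vertex.
By contrast removing a leaves 1 component; it is not a cut vertex. No other vertex is a cut vertex either.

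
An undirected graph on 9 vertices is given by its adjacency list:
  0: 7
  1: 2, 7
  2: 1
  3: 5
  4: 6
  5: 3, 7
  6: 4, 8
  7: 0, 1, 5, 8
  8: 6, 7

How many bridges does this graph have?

removing 5-7 disconnects 5 from 7; removing 2-1 disconnects 2 from 1; removing 4-6 disconnects 4 from 6; removing 3-5 disconnects 3 from 5 — these are bridges.
In total 8 edges are bridges.

8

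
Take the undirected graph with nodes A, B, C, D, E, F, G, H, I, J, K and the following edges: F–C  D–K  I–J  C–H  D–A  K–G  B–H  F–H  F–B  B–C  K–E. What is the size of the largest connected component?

5

Starting from I we can reach I, J. That is one component of size 2.
Starting from B we can reach B, C, F, H. That is one component of size 4.
Starting from A we can reach A, D, E, G, K. That is one component of size 5.
The largest has 5 vertices.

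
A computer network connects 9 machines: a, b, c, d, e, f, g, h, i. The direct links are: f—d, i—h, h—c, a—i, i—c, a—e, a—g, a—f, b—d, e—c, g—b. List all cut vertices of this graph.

a

Removing a increases the component count from 1 to 2, so a is a cut vertex.
By contrast removing e leaves 1 component; it is not a cut vertex. No other vertex is a cut vertex either.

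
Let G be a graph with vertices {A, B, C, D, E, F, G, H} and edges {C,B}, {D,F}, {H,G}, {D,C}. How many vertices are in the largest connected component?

E is isolated — a component by itself.
A is isolated — a component by itself.
Starting from G we can reach G, H. That is one component of size 2.
Starting from B we can reach B, C, D, F. That is one component of size 4.
The largest has 4 vertices.

4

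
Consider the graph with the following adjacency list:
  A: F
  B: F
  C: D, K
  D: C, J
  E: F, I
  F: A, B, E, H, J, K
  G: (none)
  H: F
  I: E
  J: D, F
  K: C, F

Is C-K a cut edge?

After removing C-K, the path C-D-J-F-K still connects them, so the edge is not a bridge.

No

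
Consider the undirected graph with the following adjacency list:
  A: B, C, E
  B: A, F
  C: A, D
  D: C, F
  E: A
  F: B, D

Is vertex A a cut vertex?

Yes

Deleting A raises the number of components from 1 to 2, so A is a cut vertex.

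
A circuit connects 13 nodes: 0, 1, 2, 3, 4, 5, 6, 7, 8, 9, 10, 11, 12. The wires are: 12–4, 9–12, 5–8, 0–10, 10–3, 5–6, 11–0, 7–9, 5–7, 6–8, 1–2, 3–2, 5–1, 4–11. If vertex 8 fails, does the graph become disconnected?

No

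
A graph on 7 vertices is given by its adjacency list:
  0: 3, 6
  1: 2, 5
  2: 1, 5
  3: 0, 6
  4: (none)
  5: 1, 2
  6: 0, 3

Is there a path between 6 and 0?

Yes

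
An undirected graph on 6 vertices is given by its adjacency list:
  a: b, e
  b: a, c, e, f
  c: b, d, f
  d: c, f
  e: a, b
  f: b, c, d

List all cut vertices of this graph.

Removing b increases the component count from 1 to 2, so b is a cut vertex.
By contrast removing a leaves 1 component; it is not a cut vertex. No other vertex is a cut vertex either.

b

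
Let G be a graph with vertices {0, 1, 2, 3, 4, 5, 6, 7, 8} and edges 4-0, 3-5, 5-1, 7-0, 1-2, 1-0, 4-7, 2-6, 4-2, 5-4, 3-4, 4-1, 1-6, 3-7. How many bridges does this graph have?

The edges on the cycle 3-5-4-0-7-3 are not bridges since each lies on that cycle.
Every edge lies on some cycle, so there are no bridges.

0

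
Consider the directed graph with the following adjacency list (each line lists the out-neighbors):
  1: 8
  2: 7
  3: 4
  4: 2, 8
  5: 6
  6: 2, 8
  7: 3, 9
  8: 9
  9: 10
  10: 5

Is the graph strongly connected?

No

There is no directed path from 4 to 1, so the graph is not strongly connected.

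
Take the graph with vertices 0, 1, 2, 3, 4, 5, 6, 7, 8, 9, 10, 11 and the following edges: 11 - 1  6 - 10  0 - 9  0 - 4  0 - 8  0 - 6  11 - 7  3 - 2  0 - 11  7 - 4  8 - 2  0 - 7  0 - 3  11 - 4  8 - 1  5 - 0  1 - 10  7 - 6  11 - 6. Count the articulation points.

Removing 0 increases the component count from 1 to 3, so 0 is a cut vertex.
By contrast removing 7 leaves 1 component; it is not a cut vertex. No other vertex is a cut vertex either.

1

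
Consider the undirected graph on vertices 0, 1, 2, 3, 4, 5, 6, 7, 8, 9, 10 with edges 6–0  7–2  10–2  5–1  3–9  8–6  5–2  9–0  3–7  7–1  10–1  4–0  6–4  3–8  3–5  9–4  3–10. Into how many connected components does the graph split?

Starting from 0 we can reach 0, 1, 2, 3, 4, 5, 6, 7, 8, 9, 10. That is one component of size 11.
Total: 1 component.

1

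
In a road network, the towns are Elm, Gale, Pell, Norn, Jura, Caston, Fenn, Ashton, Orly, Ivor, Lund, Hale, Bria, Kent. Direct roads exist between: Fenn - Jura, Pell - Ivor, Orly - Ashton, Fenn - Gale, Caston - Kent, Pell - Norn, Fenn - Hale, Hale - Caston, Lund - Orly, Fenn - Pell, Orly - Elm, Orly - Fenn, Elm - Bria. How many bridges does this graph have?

removing Hale - Caston disconnects Hale from Caston; removing Pell - Norn disconnects Pell from Norn; removing Kent - Caston disconnects Kent from Caston; removing Ivor - Pell disconnects Ivor from Pell — these are bridges.
In total 13 edges are bridges.

13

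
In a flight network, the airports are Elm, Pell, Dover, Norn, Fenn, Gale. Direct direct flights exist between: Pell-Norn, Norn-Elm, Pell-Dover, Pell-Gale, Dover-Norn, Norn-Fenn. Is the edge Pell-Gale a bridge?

Removing Pell-Gale leaves no path between Pell and Gale: the component count goes from 1 to 2. So it is a bridge.

Yes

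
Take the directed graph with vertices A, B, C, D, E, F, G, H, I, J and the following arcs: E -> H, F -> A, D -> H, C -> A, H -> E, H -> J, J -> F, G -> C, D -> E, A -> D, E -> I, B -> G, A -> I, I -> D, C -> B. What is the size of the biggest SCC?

7

{A, D, E, F, H, I, J} are all mutually reachable — one SCC of size 7.
{B, C, G} are all mutually reachable — one SCC of size 3.
The largest has 7 vertices.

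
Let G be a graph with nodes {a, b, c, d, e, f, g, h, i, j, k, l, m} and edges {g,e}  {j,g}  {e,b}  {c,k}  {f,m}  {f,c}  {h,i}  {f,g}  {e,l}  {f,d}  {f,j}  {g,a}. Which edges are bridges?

The edges on the cycle f-j-g-f are not bridges since each lies on that cycle.
But removing e—g disconnects e from g; removing f—d disconnects f from d; removing h—i disconnects h from i; removing f—m disconnects f from m — these are bridges.
In total 9 edges are bridges.

a-g, b-e, c-f, c-k, d-f, e-g, e-l, f-m, h-i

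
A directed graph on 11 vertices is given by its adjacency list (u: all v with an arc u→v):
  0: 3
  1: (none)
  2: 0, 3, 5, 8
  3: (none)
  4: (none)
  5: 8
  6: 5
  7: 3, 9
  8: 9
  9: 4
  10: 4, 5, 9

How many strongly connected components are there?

{10} is an SCC by itself.
{1} is an SCC by itself.
{0} is an SCC by itself.
{8} is an SCC by itself.
{4} is an SCC by itself.
(and 6 more singleton SCCs)
That gives 11 strongly connected components.

11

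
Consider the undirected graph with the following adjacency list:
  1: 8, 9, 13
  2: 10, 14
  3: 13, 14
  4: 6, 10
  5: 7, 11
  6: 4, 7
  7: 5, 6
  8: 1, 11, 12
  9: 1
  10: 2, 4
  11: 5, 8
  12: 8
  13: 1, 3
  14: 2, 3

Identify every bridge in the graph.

1-9, 12-8

The edges on the cycle 7-6-4-10-2-14-3-13-1-8-11-5-7 are not bridges since each lies on that cycle.
But removing 1-9 disconnects 1 from 9; removing 8-12 disconnects 8 from 12 — these are bridges.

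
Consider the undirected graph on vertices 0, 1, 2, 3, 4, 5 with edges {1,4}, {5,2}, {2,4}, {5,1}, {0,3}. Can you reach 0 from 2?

The component containing 2 is {1, 2, 4, 5}, and 0 is not in it.

No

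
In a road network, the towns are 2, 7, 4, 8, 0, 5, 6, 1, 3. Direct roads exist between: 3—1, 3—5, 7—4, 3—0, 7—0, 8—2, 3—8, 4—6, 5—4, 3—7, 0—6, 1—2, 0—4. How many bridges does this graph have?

0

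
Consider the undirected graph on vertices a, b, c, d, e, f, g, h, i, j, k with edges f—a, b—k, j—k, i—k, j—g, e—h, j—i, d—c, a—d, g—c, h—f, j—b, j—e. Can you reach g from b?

From b we can reach a, b, c, d, e, f, g, h, i, j, k, which includes g.

Yes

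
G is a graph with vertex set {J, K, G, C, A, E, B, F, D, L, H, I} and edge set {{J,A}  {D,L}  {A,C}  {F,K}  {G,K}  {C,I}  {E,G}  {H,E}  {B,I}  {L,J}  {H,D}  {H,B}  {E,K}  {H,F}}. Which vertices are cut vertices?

H

Removing H increases the component count from 1 to 2, so H is a cut vertex.
By contrast removing G leaves 1 component; it is not a cut vertex. No other vertex is a cut vertex either.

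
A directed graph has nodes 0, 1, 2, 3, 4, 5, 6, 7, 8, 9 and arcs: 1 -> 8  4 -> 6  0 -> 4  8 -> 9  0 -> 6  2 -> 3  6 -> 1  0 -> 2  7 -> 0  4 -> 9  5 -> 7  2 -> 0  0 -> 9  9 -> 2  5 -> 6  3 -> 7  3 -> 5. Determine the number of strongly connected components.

1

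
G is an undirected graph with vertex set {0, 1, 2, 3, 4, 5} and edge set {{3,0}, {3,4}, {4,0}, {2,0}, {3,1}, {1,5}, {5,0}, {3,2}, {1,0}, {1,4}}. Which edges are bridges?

none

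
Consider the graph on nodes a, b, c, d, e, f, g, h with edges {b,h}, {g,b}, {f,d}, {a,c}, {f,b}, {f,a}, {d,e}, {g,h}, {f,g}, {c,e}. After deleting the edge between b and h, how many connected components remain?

b and h are still connected via b-g-h, so the component count stays at 1.

1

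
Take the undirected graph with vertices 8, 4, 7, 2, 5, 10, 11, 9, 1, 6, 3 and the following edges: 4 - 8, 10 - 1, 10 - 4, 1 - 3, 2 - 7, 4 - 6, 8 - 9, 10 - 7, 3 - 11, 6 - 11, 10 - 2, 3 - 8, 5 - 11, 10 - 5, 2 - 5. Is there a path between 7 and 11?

Yes

From 7 we can reach 1, 2, 3, 4, 5, 6, 7, 8, 9, 10, 11, which includes 11.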